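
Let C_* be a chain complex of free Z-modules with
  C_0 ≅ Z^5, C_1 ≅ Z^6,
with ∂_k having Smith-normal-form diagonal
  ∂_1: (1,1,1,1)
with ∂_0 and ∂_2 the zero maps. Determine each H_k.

H_0: b_0 = 5 − 0 − 4 = 1; torsion from ∂_1 factors > 1: none. So H_0 ≅ Z.
H_1: b_1 = 6 − 4 − 0 = 2; torsion from ∂_2 factors > 1: none. So H_1 ≅ Z^2.

H_0 ≅ Z,  H_1 ≅ Z^2.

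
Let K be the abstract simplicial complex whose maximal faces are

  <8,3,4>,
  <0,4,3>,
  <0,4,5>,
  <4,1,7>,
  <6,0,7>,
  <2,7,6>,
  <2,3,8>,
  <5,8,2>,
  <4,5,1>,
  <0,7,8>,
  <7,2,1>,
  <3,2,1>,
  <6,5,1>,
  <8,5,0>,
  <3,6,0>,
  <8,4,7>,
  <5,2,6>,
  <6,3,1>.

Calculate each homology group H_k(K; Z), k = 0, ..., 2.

Fix the vertex order 0 < 1 < 2 < 3 < 4 < 5 < 6 < 7 < 8 and write every simplex with vertices in increasing order. Then dim K = 2 and the simplices of K are:

  0-simplices (9): [0], [1], [2], [3], [4], [5], [6], [7], [8]
  1-simplices (27): (27 of them)
  2-simplices (18): [0,3,4], [0,3,6], [0,4,5], [0,5,8], [0,6,7], [0,7,8], [1,2,3], [1,2,7], [1,3,6], [1,4,5], [1,4,7], [1,5,6], [2,3,8], [2,5,6], [2,5,8], [2,6,7], [3,4,8], [4,7,8]

giving chain groups C_0 ≅ Z^9, C_1 ≅ Z^27, C_2 ≅ Z^18.

∂_1: C_1 → C_0 maps an edge to its endpoints' difference, ∂[p,q] = q − p. For instance
  ∂[5,8] = [8] − [5].
As a 9×27 matrix over Z this has rank 8, with invariant factors (1,1,1,1,1,1,1,1).

Boundary ∂_2: C_2 → C_1 sends each 2-simplex [p,q,r] to [q,r] − [p,r] + [p,q]. For instance
  ∂[0,5,8] = [5,8] − [0,8] + [0,5],
  ∂[1,5,6] = [5,6] − [1,6] + [1,5].
The 27×18 boundary matrix has rank 18 and Smith normal form diag(1,1,1,1,1,1,1,1,1,1,1,1,1,1,1,1,1,2).

Computing H_k = (kernel of ∂_k) / (image of ∂_{k+1}):

  H_0: rank C_0 − rank ∂_1 = 9 − 8 = 1, and the invariant factors of ∂_1 are all 1, so H_0 ≅ Z.
  H_1: rank ker ∂_1 − rank ∂_2 = (27 − 8) − 18 = 1, and ∂_2 has invariant factor 2 > 1, so H_1 ≅ Z ⊕ Z/2Z.
  H_2: rank ker ∂_2 − rank ∂_3 = (18 − 18) − 0 = 0, and there is no ∂_3, so H_2 ≅ 0.

As a check, the Euler characteristic is 9 − 27 + 18 = 0, which agrees with 1 − 1 + 0 = 0.

H_0 ≅ Z,  H_1 ≅ Z ⊕ Z/2Z,  H_2 = 0.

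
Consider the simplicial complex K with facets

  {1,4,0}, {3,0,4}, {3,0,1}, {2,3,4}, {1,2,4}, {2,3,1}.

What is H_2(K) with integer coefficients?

H_2 ≅ Z.

Take the total order 0 < 1 < 2 < 3 < 4 on the vertex set. Then K (dimension 2) consists of the simplices:

  0-simplices (5): [0], [1], [2], [3], [4]
  1-simplices (9): [0,1], [0,3], [0,4], [1,2], [1,3], [1,4], [2,3], [2,4], [3,4]
  2-simplices (6): [0,1,3], [0,1,4], [0,3,4], [1,2,3], [1,2,4], [2,3,4]

so the chain groups are C_0 ≅ Z^5, C_1 ≅ Z^9, C_2 ≅ Z^6.

Boundary ∂_1: C_1 → C_0 sends each edge [p,q] (with p < q) to q − p. For instance
  ∂[1,4] = [4] − [1].
The resulting 5×9 matrix has rank 4, and its Smith normal form has invariant factors (1,1,1,1).

Boundary ∂_2: C_2 → C_1 acts by ∂[p,q,r] = [q,r] − [p,r] + [p,q]. For instance
  ∂[1,2,4] = [2,4] − [1,4] + [1,2],
  ∂[1,2,3] = [2,3] − [1,3] + [1,2].
The resulting 9×6 matrix has rank 5, and its Smith normal form has invariant factors (1,1,1,1,1).

From H_k ≅ ker(∂_k) / im(∂_{k+1}) we obtain:

  H_2: rank ker ∂_2 − rank ∂_3 = (6 − 5) − 0 = 1, and there is no ∂_3, so H_2 ≅ Z.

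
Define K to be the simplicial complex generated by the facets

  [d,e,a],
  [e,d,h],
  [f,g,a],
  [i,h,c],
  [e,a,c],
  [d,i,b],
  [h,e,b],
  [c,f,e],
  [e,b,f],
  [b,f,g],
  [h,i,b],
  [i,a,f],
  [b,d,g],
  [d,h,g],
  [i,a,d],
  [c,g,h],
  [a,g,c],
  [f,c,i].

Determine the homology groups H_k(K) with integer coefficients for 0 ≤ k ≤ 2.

H_0 ≅ Z,  H_1 ≅ Z ⊕ Z/2Z,  H_2 = 0.

Order the vertices as a < b < c < d < e < f < g < h < i. Listing each simplex with vertices in this order, K has dimension 2 with simplices:

  0-simplices (9): a, b, c, d, e, f, g, h, i
  1-simplices (27): ac, ad, ae, af, ag, ai, bd, be, bf, bg, bh, bi, ce, cf, cg, ch, ci, de, dg, dh, di, ef, eh, fg, fi, gh, hi
  2-simplices (18): ace, acg, ade, adi, afg, afi, bdg, bdi, bef, beh, bfg, bhi, cef, cfi, cgh, chi, deh, dgh

giving chain groups C_0 ≅ Z^9, C_1 ≅ Z^27, C_2 ≅ Z^18.

Boundary ∂_1: C_1 → C_0 sends each edge [p,q] (with p < q) to q − p. For instance
  ∂bd = d − b.
This gives a 9×27 integer matrix of rank 8; reducing to Smith normal form yields diagonal entries (1,1,1,1,1,1,1,1).

Boundary ∂_2: C_2 → C_1 acts by ∂[p,q,r] = [q,r] − [p,r] + [p,q]. For instance
  ∂adi = di − ai + ad,
  ∂cfi = fi − ci + cf.
The resulting 27×18 matrix has rank 18, and its Smith normal form has invariant factors (1,1,1,1,1,1,1,1,1,1,1,1,1,1,1,1,1,2).

Computing H_k = (kernel of ∂_k) / (image of ∂_{k+1}):

  H_0: rank C_0 − rank ∂_1 = 9 − 8 = 1, and the invariant factors of ∂_1 are all 1, so H_0 = Z.
  H_1: rank ker ∂_1 − rank ∂_2 = (27 − 8) − 18 = 1, and ∂_2 has invariant factor 2 > 1, so H_1 = Z ⊕ Z/2Z.
  H_2: rank ker ∂_2 − rank ∂_3 = (18 − 18) − 0 = 0, and there is no ∂_3, so H_2 = 0.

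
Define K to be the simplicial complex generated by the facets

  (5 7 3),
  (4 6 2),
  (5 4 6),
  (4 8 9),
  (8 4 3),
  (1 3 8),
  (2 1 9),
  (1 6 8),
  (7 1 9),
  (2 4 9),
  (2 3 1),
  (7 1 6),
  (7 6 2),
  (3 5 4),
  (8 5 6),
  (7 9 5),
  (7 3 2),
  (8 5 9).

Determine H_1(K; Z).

K has 9 vertices, 27 edges, 18 triangles.
rank ∂_1 = 8, rank ∂_2 = 18 ⇒ b_1 = 27 − 8 − 18 = 1; ∂_2 has invariant factor(s) [2] giving torsion. So H_1 = Z ⊕ Z/2.

H_1 ≅ Z ⊕ Z/2.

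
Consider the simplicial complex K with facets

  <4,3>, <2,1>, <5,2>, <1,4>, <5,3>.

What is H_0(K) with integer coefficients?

H_0 = Z.

Take the total order 1 < 2 < 3 < 4 < 5 on the vertex set. Then K (dimension 1) consists of the simplices:

  0-simplices (5): [1], [2], [3], [4], [5]
  1-simplices (5): [1,2], [1,4], [2,5], [3,4], [3,5]

giving chain groups C_0 ≅ Z^5, C_1 ≅ Z^5.

The boundary map ∂_1: C_1 → C_0 is given by ∂[p,q] = [q] − [p].
As a 5×5 matrix over Z this has rank 4, with invariant factors (1,1,1,1).

Reading off H_k = ker ∂_k / im ∂_{k+1}:

  H_0: rank C_0 − rank ∂_1 = 5 − 4 = 1, and the invariant factors of ∂_1 are all 1, so H_0 = Z.

(K is a triangulation of the circle S^1.)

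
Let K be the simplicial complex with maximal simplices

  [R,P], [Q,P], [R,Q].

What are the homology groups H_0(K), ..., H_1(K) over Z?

K has 3 vertices, 3 edges.
rank ∂_0 = 0, rank ∂_1 = 2 ⇒ b_0 = 3 − 0 − 2 = 1; all invariant factors of ∂_1 are 1 so no torsion. So H_0 = Z.
rank ∂_1 = 2, rank ∂_2 = 0 ⇒ b_1 = 3 − 2 − 0 = 1. So H_1 = Z.

H_0 ≅ Z,  H_1 ≅ Z.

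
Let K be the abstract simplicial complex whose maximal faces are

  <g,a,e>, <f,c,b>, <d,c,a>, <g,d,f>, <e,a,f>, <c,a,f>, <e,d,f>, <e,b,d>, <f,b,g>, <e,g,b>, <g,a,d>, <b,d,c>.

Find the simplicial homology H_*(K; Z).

Take the total order a < b < c < d < e < f < g on the vertex set. Then K (dimension 2) consists of the simplices:

  0-simplices (7): a, b, c, d, e, f, g
  1-simplices (18): ac, ad, ae, af, ag, bc, bd, be, bf, bg, cd, cf, de, df, dg, ef, eg, fg
  2-simplices (12): acd, acf, adg, aef, aeg, bcd, bcf, bde, beg, bfg, def, dfg

Hence C_0 ≅ Z^7, C_1 ≅ Z^18, C_2 ≅ Z^12.

The boundary map ∂_1: C_1 → C_0 is given by ∂[p,q] = [q] − [p]. For instance
  ∂ag = g − a.
The 7×18 boundary matrix has rank 6 and Smith normal form diag(1,1,1,1,1,1).

The boundary map ∂_2: C_2 → C_1 maps a triangle to the signed sum of its edges. For instance
  ∂bcd = cd − bd + bc,
  ∂aeg = eg − ag + ae.
As a 18×12 matrix over Z this has rank 12, with invariant factors (1,1,1,1,1,1,1,1,1,1,1,2).

Reading off H_k = ker ∂_k / im ∂_{k+1}:

  H_0: rank C_0 − rank ∂_1 = 7 − 6 = 1, and the invariant factors of ∂_1 are all 1, so H_0 ≅ Z.
  H_1: rank ker ∂_1 − rank ∂_2 = (18 − 6) − 12 = 0, and ∂_2 has invariant factor 2 > 1, so H_1 ≅ Z/2.
  H_2: rank ker ∂_2 − rank ∂_3 = (12 − 12) − 0 = 0, and there is no ∂_3, so H_2 ≅ 0.

(K is a triangulation of the real projective plane RP^2.)

H_0 ≅ Z,  H_1 ≅ Z/2,  H_2 = 0.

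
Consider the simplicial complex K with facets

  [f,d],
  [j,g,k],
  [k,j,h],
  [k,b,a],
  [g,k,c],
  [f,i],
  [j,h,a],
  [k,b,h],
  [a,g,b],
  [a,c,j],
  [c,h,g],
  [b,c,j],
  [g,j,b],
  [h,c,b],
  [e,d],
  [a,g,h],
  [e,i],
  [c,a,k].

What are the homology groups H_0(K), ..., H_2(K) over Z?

We work with the vertex ordering a < b < c < d < e < f < g < h < i < j < k. The simplices of K, each written with vertices in increasing order, are:

  0-simplices (11): a, b, c, d, e, f, g, h, i, j, k
  1-simplices (25): ab, ac, ag, ah, aj, ak, bc, bg, bh, bj, bk, cg, ch, cj, ck, de, df, ei, fi, gh, gj, gk, hj, hk, jk
  2-simplices (14): abg, abk, acj, ack, agh, ahj, bch, bcj, bgj, bhk, cgh, cgk, gjk, hjk

so the chain groups are C_0 ≅ Z^11, C_1 ≅ Z^25, C_2 ≅ Z^14.

The boundary map ∂_1: C_1 → C_0 maps an edge to its endpoints' difference, ∂[p,q] = q − p. For instance
  ∂ak = k − a.
This gives a 11×25 integer matrix of rank 9; reducing to Smith normal form yields diagonal entries (1,1,1,1,1,1,1,1,1).

The boundary map ∂_2: C_2 → C_1 acts by ∂[p,q,r] = [q,r] − [p,r] + [p,q]. For instance
  ∂gjk = jk − gk + gj,
  ∂ahj = hj − aj + ah.
The 25×14 boundary matrix has rank 13 and Smith normal form diag(1,1,1,1,1,1,1,1,1,1,1,1,1).

From H_k ≅ ker(∂_k) / im(∂_{k+1}) we obtain:

  H_0: rank C_0 − rank ∂_1 = 11 − 9 = 2, and the invariant factors of ∂_1 are all 1, so H_0 = Z^2.
  H_1: rank ker ∂_1 − rank ∂_2 = (25 − 9) − 13 = 3, and the invariant factors of ∂_2 are all 1, so H_1 = Z^3.
  H_2: rank ker ∂_2 − rank ∂_3 = (14 − 13) − 0 = 1, and there is no ∂_3, so H_2 = Z.

As a check, the Euler characteristic is 11 − 25 + 14 = 0, which agrees with 2 − 3 + 1 = 0.

H_0 ≅ Z^2,  H_1 ≅ Z^3,  H_2 ≅ Z.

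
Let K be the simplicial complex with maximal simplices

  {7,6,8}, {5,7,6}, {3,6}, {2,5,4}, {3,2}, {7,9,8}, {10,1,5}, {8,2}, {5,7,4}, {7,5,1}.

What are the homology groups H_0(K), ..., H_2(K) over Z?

H_0 ≅ Z,  H_1 ≅ Z^2,  H_2 = 0.

Order the vertices as 1 < 2 < 3 < 4 < 5 < 6 < 7 < 8 < 9 < 10. Listing each simplex with vertices in this order, K has dimension 2 with simplices:

  0-simplices (10): [1], [2], [3], [4], [5], [6], [7], [8], [9], [10]
  1-simplices (18): [1,5], [1,7], [1,10], [2,3], [2,4], [2,5], [2,8], [3,6], [4,5], [4,7], [5,6], [5,7], [5,10], [6,7], [6,8], [7,8], [7,9], [8,9]
  2-simplices (7): [1,5,7], [1,5,10], [2,4,5], [4,5,7], [5,6,7], [6,7,8], [7,8,9]

giving chain groups C_0 ≅ Z^10, C_1 ≅ Z^18, C_2 ≅ Z^7.

Boundary ∂_1: C_1 → C_0 is given by ∂[p,q] = [q] − [p].
This gives a 10×18 integer matrix of rank 9; reducing to Smith normal form yields diagonal entries (1,1,1,1,1,1,1,1,1).

Boundary ∂_2: C_2 → C_1 maps a triangle to the signed sum of its edges. For instance
  ∂[4,5,7] = [5,7] − [4,7] + [4,5],
  ∂[7,8,9] = [8,9] − [7,9] + [7,8].
As a 18×7 matrix over Z this has rank 7, with invariant factors (1,1,1,1,1,1,1).

Now H_k = ker ∂_k / im ∂_{k+1}, so:

  H_0: rank C_0 − rank ∂_1 = 10 − 9 = 1, and the invariant factors of ∂_1 are all 1, so H_0 = Z.
  H_1: rank ker ∂_1 − rank ∂_2 = (18 − 9) − 7 = 2, and the invariant factors of ∂_2 are all 1, so H_1 = Z^2.
  H_2: rank ker ∂_2 − rank ∂_3 = (7 − 7) − 0 = 0, and there is no ∂_3, so H_2 = 0.

As a check, the Euler characteristic is 10 − 18 + 7 = -1, which agrees with 1 − 2 + 0 = -1.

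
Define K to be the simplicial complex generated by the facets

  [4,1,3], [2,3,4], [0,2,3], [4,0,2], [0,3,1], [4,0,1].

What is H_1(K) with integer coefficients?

H_1 ≅ 0.

Order the vertices as 0 < 1 < 2 < 3 < 4. Listing each simplex with vertices in this order, K has dimension 2 with simplices:

  0-simplices (5): [0], [1], [2], [3], [4]
  1-simplices (9): [0,1], [0,2], [0,3], [0,4], [1,3], [1,4], [2,3], [2,4], [3,4]
  2-simplices (6): [0,1,3], [0,1,4], [0,2,3], [0,2,4], [1,3,4], [2,3,4]

so the chain groups are C_0 ≅ Z^5, C_1 ≅ Z^9, C_2 ≅ Z^6.

∂_1: C_1 → C_0 is given by ∂[p,q] = [q] − [p]. For instance
  ∂[2,4] = [4] − [2].
The 5×9 boundary matrix has rank 4 and Smith normal form diag(1,1,1,1).

∂_2: C_2 → C_1 sends each 2-simplex [p,q,r] to [q,r] − [p,r] + [p,q]. For instance
  ∂[0,1,3] = [1,3] − [0,3] + [0,1],
  ∂[2,3,4] = [3,4] − [2,4] + [2,3].
The 9×6 boundary matrix has rank 5 and Smith normal form diag(1,1,1,1,1).

Reading off H_k = ker ∂_k / im ∂_{k+1}:

  H_1: rank ker ∂_1 − rank ∂_2 = (9 − 4) − 5 = 0, and the invariant factors of ∂_2 are all 1, so H_1 ≅ 0.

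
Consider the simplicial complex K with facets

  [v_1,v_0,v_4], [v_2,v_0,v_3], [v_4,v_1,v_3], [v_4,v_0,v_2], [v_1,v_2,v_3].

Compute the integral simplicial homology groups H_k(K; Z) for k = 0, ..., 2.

Fix the vertex order v_0 < v_1 < v_2 < v_3 < v_4 and write every simplex with vertices in increasing order. Then dim K = 2 and the simplices of K are:

  0-simplices (5): [v_0], [v_1], [v_2], [v_3], [v_4]
  1-simplices (10): [v_0,v_1], [v_0,v_2], [v_0,v_3], [v_0,v_4], [v_1,v_2], [v_1,v_3], [v_1,v_4], [v_2,v_3], [v_2,v_4], [v_3,v_4]
  2-simplices (5): [v_0,v_1,v_4], [v_0,v_2,v_3], [v_0,v_2,v_4], [v_1,v_2,v_3], [v_1,v_3,v_4]

giving chain groups C_0 ≅ Z^5, C_1 ≅ Z^10, C_2 ≅ Z^5.

Boundary ∂_1: C_1 → C_0 sends each edge [p,q] (with p < q) to q − p.
The 5×10 boundary matrix has rank 4 and Smith normal form diag(1,1,1,1).

Boundary ∂_2: C_2 → C_1 sends each 2-simplex [p,q,r] to [q,r] − [p,r] + [p,q]. For instance
  ∂[v_1,v_3,v_4] = [v_3,v_4] − [v_1,v_4] + [v_1,v_3],
  ∂[v_0,v_2,v_4] = [v_2,v_4] − [v_0,v_4] + [v_0,v_2].
This gives a 10×5 integer matrix of rank 5; reducing to Smith normal form yields diagonal entries (1,1,1,1,1).

From H_k ≅ ker(∂_k) / im(∂_{k+1}) we obtain:

  H_0: rank C_0 − rank ∂_1 = 5 − 4 = 1, and the invariant factors of ∂_1 are all 1, so H_0 = Z.
  H_1: rank ker ∂_1 − rank ∂_2 = (10 − 4) − 5 = 1, and the invariant factors of ∂_2 are all 1, so H_1 = Z.
  H_2: rank ker ∂_2 − rank ∂_3 = (5 − 5) − 0 = 0, and there is no ∂_3, so H_2 = 0.

H_0 ≅ Z,  H_1 ≅ Z,  H_2 = 0.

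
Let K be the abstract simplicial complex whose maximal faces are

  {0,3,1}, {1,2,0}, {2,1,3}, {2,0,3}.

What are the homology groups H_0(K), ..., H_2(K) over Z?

Fix the vertex order 0 < 1 < 2 < 3 and write every simplex with vertices in increasing order. Then dim K = 2 and the simplices of K are:

  0-simplices (4): [0], [1], [2], [3]
  1-simplices (6): [0,1], [0,2], [0,3], [1,2], [1,3], [2,3]
  2-simplices (4): [0,1,2], [0,1,3], [0,2,3], [1,2,3]

Hence C_0 ≅ Z^4, C_1 ≅ Z^6, C_2 ≅ Z^4.

∂_1: C_1 → C_0 sends each edge [p,q] (with p < q) to q − p.
This gives a 4×6 integer matrix of rank 3; reducing to Smith normal form yields diagonal entries (1,1,1).

The boundary map ∂_2: C_2 → C_1 acts by ∂[p,q,r] = [q,r] − [p,r] + [p,q]. For instance
  ∂[0,2,3] = [2,3] − [0,3] + [0,2],
  ∂[1,2,3] = [2,3] − [1,3] + [1,2].
The 6×4 boundary matrix has rank 3 and Smith normal form diag(1,1,1).

Computing H_k = (kernel of ∂_k) / (image of ∂_{k+1}):

  H_0: rank C_0 − rank ∂_1 = 4 − 3 = 1, and the invariant factors of ∂_1 are all 1, so H_0 = Z.
  H_1: rank ker ∂_1 − rank ∂_2 = (6 − 3) − 3 = 0, and the invariant factors of ∂_2 are all 1, so H_1 = 0.
  H_2: rank ker ∂_2 − rank ∂_3 = (4 − 3) − 0 = 1, and there is no ∂_3, so H_2 = Z.

As a check, the Euler characteristic is 4 − 6 + 4 = 2, which agrees with 1 − 0 + 1 = 2.

H_0 ≅ Z,  H_1 = 0,  H_2 ≅ Z.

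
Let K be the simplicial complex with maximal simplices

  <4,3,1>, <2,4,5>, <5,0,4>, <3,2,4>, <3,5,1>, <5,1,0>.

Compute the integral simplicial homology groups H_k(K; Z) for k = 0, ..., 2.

Order the vertices as 0 < 1 < 2 < 3 < 4 < 5. Listing each simplex with vertices in this order, K has dimension 2 with simplices:

  0-simplices (6): [0], [1], [2], [3], [4], [5]
  1-simplices (12): [0,1], [0,4], [0,5], [1,3], [1,4], [1,5], [2,3], [2,4], [2,5], [3,4], [3,5], [4,5]
  2-simplices (6): [0,1,5], [0,4,5], [1,3,4], [1,3,5], [2,3,4], [2,4,5]

so the chain groups are C_0 ≅ Z^6, C_1 ≅ Z^12, C_2 ≅ Z^6.

The boundary map ∂_1: C_1 → C_0 maps an edge to its endpoints' difference, ∂[p,q] = q − p.
The 6×12 boundary matrix has rank 5 and Smith normal form diag(1,1,1,1,1).

Boundary ∂_2: C_2 → C_1 acts by ∂[p,q,r] = [q,r] − [p,r] + [p,q]. For instance
  ∂[0,1,5] = [1,5] − [0,5] + [0,1],
  ∂[2,4,5] = [4,5] − [2,5] + [2,4].
The resulting 12×6 matrix has rank 6, and its Smith normal form has invariant factors (1,1,1,1,1,1).

Computing H_k = (kernel of ∂_k) / (image of ∂_{k+1}):

  H_0: rank C_0 − rank ∂_1 = 6 − 5 = 1, and the invariant factors of ∂_1 are all 1, so H_0 ≅ Z.
  H_1: rank ker ∂_1 − rank ∂_2 = (12 − 5) − 6 = 1, and the invariant factors of ∂_2 are all 1, so H_1 ≅ Z.
  H_2: rank ker ∂_2 − rank ∂_3 = (6 − 6) − 0 = 0, and there is no ∂_3, so H_2 ≅ 0.

H_0 ≅ Z,  H_1 ≅ Z,  H_2 = 0.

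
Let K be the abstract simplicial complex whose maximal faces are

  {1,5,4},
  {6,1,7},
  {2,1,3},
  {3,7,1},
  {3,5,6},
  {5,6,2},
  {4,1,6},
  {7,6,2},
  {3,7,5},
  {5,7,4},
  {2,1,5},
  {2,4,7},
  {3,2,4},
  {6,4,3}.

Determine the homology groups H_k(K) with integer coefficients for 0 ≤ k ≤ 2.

Order the vertices as 1 < 2 < 3 < 4 < 5 < 6 < 7. Listing each simplex with vertices in this order, K has dimension 2 with simplices:

  0-simplices (7): [1], [2], [3], [4], [5], [6], [7]
  1-simplices (21): [1,2], [1,3], [1,4], [1,5], [1,6], [1,7], [2,3], [2,4], [2,5], [2,6], [2,7], [3,4], [3,5], [3,6], [3,7], [4,5], [4,6], [4,7], [5,6], [5,7], [6,7]
  2-simplices (14): [1,2,3], [1,2,5], [1,3,7], [1,4,5], [1,4,6], [1,6,7], [2,3,4], [2,4,7], [2,5,6], [2,6,7], [3,4,6], [3,5,6], [3,5,7], [4,5,7]

so the chain groups are C_0 ≅ Z^7, C_1 ≅ Z^21, C_2 ≅ Z^14.

Boundary ∂_1: C_1 → C_0 maps an edge to its endpoints' difference, ∂[p,q] = q − p. For instance
  ∂[3,6] = [6] − [3].
This gives a 7×21 integer matrix of rank 6; reducing to Smith normal form yields diagonal entries (1,1,1,1,1,1).

Boundary ∂_2: C_2 → C_1 sends each 2-simplex [p,q,r] to [q,r] − [p,r] + [p,q]. For instance
  ∂[2,5,6] = [5,6] − [2,6] + [2,5],
  ∂[4,5,7] = [5,7] − [4,7] + [4,5].
This gives a 21×14 integer matrix of rank 13; reducing to Smith normal form yields diagonal entries (1,1,1,1,1,1,1,1,1,1,1,1,1).

Now H_k = ker ∂_k / im ∂_{k+1}, so:

  H_0: rank C_0 − rank ∂_1 = 7 − 6 = 1, and the invariant factors of ∂_1 are all 1, so H_0 ≅ Z.
  H_1: rank ker ∂_1 − rank ∂_2 = (21 − 6) − 13 = 2, and the invariant factors of ∂_2 are all 1, so H_1 ≅ Z^2.
  H_2: rank ker ∂_2 − rank ∂_3 = (14 − 13) − 0 = 1, and there is no ∂_3, so H_2 ≅ Z.

As a check, the Euler characteristic is 7 − 21 + 14 = 0, which agrees with 1 − 2 + 1 = 0.

H_0 = Z,  H_1 = Z^2,  H_2 = Z.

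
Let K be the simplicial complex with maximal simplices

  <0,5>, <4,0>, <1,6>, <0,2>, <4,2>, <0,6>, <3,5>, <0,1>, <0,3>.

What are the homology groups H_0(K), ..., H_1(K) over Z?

H_0 = Z,  H_1 = Z^3.

We work with the vertex ordering 0 < 1 < 2 < 3 < 4 < 5 < 6. The simplices of K, each written with vertices in increasing order, are:

  0-simplices (7): [0], [1], [2], [3], [4], [5], [6]
  1-simplices (9): [0,1], [0,2], [0,3], [0,4], [0,5], [0,6], [1,6], [2,4], [3,5]

so the chain groups are C_0 ≅ Z^7, C_1 ≅ Z^9.

∂_1: C_1 → C_0 sends each edge [p,q] (with p < q) to q − p. For instance
  ∂[3,5] = [5] − [3].
The 7×9 boundary matrix has rank 6 and Smith normal form diag(1,1,1,1,1,1).

Reading off H_k = ker ∂_k / im ∂_{k+1}:

  H_0: rank C_0 − rank ∂_1 = 7 − 6 = 1, and the invariant factors of ∂_1 are all 1, so H_0 ≅ Z.
  H_1: rank ker ∂_1 − rank ∂_2 = (9 − 6) − 0 = 3, and there is no ∂_2, so H_1 ≅ Z^3.

As a check, the Euler characteristic is 7 − 9 = -2, which agrees with 1 − 3 = -2.
(K is a triangulation of a wedge of 3 circles.)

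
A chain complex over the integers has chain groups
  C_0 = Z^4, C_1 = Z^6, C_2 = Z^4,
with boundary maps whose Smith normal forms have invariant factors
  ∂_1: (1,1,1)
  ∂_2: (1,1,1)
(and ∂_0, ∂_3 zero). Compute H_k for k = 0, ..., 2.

H_0 ≅ Z,  H_1 = 0,  H_2 ≅ Z.

H_0: b_0 = 4 − 0 − 3 = 1; torsion from ∂_1 factors > 1: none. So H_0 ≅ Z.
H_1: b_1 = 6 − 3 − 3 = 0; torsion from ∂_2 factors > 1: none. So H_1 ≅ 0.
H_2: b_2 = 4 − 3 − 0 = 1; torsion from ∂_3 factors > 1: none. So H_2 ≅ Z.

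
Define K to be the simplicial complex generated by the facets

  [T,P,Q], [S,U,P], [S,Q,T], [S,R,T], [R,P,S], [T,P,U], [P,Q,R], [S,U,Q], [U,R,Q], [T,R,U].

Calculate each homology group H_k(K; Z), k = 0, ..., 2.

H_0 ≅ Z,  H_1 ≅ Z/2Z,  H_2 = 0.

K has 6 vertices, 15 edges, 10 triangles.
rank ∂_0 = 0, rank ∂_1 = 5 ⇒ b_0 = 6 − 0 − 5 = 1; all invariant factors of ∂_1 are 1 so no torsion. So H_0 = Z.
rank ∂_1 = 5, rank ∂_2 = 10 ⇒ b_1 = 15 − 5 − 10 = 0; ∂_2 has invariant factor(s) [2] giving torsion. So H_1 = Z/2Z.
rank ∂_2 = 10, rank ∂_3 = 0 ⇒ b_2 = 10 − 10 − 0 = 0. So H_2 = 0.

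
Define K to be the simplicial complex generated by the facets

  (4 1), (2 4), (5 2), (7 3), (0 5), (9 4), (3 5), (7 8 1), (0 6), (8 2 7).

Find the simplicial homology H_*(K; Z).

Take the total order 0 < 1 < 2 < 3 < 4 < 5 < 6 < 7 < 8 < 9 on the vertex set. Then K (dimension 2) consists of the simplices:

  0-simplices (10): [0], [1], [2], [3], [4], [5], [6], [7], [8], [9]
  1-simplices (13): [0,5], [0,6], [1,4], [1,7], [1,8], [2,4], [2,5], [2,7], [2,8], [3,5], [3,7], [4,9], [7,8]
  2-simplices (2): [1,7,8], [2,7,8]

giving chain groups C_0 ≅ Z^10, C_1 ≅ Z^13, C_2 ≅ Z^2.

Boundary ∂_1: C_1 → C_0 is given by ∂[p,q] = [q] − [p].
As a 10×13 matrix over Z this has rank 9, with invariant factors (1,1,1,1,1,1,1,1,1).

∂_2: C_2 → C_1 acts by ∂[p,q,r] = [q,r] − [p,r] + [p,q]. For instance
  ∂[2,7,8] = [7,8] − [2,8] + [2,7],
  ∂[1,7,8] = [7,8] − [1,8] + [1,7].
The resulting 13×2 matrix has rank 2, and its Smith normal form has invariant factors (1,1).

Computing H_k = (kernel of ∂_k) / (image of ∂_{k+1}):

  H_0: rank C_0 − rank ∂_1 = 10 − 9 = 1, and the invariant factors of ∂_1 are all 1, so H_0 ≅ Z.
  H_1: rank ker ∂_1 − rank ∂_2 = (13 − 9) − 2 = 2, and the invariant factors of ∂_2 are all 1, so H_1 ≅ Z^2.
  H_2: rank ker ∂_2 − rank ∂_3 = (2 − 2) − 0 = 0, and there is no ∂_3, so H_2 ≅ 0.

H_0 = Z,  H_1 = Z^2,  H_2 = 0.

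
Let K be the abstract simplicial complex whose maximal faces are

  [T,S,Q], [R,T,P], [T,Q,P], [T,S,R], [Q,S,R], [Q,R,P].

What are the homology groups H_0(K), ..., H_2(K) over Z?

Fix the vertex order P < Q < R < S < T and write every simplex with vertices in increasing order. Then dim K = 2 and the simplices of K are:

  0-simplices (5): P, Q, R, S, T
  1-simplices (9): PQ, PR, PT, QR, QS, QT, RS, RT, ST
  2-simplices (6): PQR, PQT, PRT, QRS, QST, RST

giving chain groups C_0 ≅ Z^5, C_1 ≅ Z^9, C_2 ≅ Z^6.

The boundary map ∂_1: C_1 → C_0 sends each edge [p,q] (with p < q) to q − p. For instance
  ∂QS = S − Q.
The resulting 5×9 matrix has rank 4, and its Smith normal form has invariant factors (1,1,1,1).

Boundary ∂_2: C_2 → C_1 sends each 2-simplex [p,q,r] to [q,r] − [p,r] + [p,q]. For instance
  ∂PRT = RT − PT + PR,
  ∂QRS = RS − QS + QR.
This gives a 9×6 integer matrix of rank 5; reducing to Smith normal form yields diagonal entries (1,1,1,1,1).

Computing H_k = (kernel of ∂_k) / (image of ∂_{k+1}):

  H_0: rank C_0 − rank ∂_1 = 5 − 4 = 1, and the invariant factors of ∂_1 are all 1, so H_0 = Z.
  H_1: rank ker ∂_1 − rank ∂_2 = (9 − 4) − 5 = 0, and the invariant factors of ∂_2 are all 1, so H_1 = 0.
  H_2: rank ker ∂_2 − rank ∂_3 = (6 − 5) − 0 = 1, and there is no ∂_3, so H_2 = Z.

H_0 ≅ Z,  H_1 = 0,  H_2 ≅ Z.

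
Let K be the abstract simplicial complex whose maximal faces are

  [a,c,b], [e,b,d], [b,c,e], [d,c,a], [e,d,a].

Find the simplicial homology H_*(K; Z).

Order the vertices as a < b < c < d < e. Listing each simplex with vertices in this order, K has dimension 2 with simplices:

  0-simplices (5): a, b, c, d, e
  1-simplices (10): ab, ac, ad, ae, bc, bd, be, cd, ce, de
  2-simplices (5): abc, acd, ade, bce, bde

giving chain groups C_0 ≅ Z^5, C_1 ≅ Z^10, C_2 ≅ Z^5.

∂_1: C_1 → C_0 is given by ∂[p,q] = [q] − [p].
The 5×10 boundary matrix has rank 4 and Smith normal form diag(1,1,1,1).

The boundary map ∂_2: C_2 → C_1 maps a triangle to the signed sum of its edges. For instance
  ∂bde = de − be + bd,
  ∂ade = de − ae + ad.
The resulting 10×5 matrix has rank 5, and its Smith normal form has invariant factors (1,1,1,1,1).

From H_k ≅ ker(∂_k) / im(∂_{k+1}) we obtain:

  H_0: rank C_0 − rank ∂_1 = 5 − 4 = 1, and the invariant factors of ∂_1 are all 1, so H_0 = Z.
  H_1: rank ker ∂_1 − rank ∂_2 = (10 − 4) − 5 = 1, and the invariant factors of ∂_2 are all 1, so H_1 = Z.
  H_2: rank ker ∂_2 − rank ∂_3 = (5 − 5) − 0 = 0, and there is no ∂_3, so H_2 = 0.

As a check, the Euler characteristic is 5 − 10 + 5 = 0, which agrees with 1 − 1 + 0 = 0.

H_0 ≅ Z,  H_1 ≅ Z,  H_2 = 0.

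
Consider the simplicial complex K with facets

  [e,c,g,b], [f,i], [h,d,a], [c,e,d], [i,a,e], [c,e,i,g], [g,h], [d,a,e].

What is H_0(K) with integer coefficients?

H_0 = Z.

Fix the vertex order a < b < c < d < e < f < g < h < i and write every simplex with vertices in increasing order. Then dim K = 3 and the simplices of K are:

  0-simplices (9): a, b, c, d, e, f, g, h, i
  1-simplices (18): ad, ae, ah, ai, bc, be, bg, cd, ce, cg, ci, de, dh, eg, ei, fi, gh, gi
  2-simplices (11): ade, adh, aei, bce, bcg, beg, cde, ceg, cei, cgi, egi
  3-simplices (2): bceg, cegi

giving chain groups C_0 ≅ Z^9, C_1 ≅ Z^18, C_2 ≅ Z^11, C_3 ≅ Z^2.

∂_1: C_1 → C_0 maps an edge to its endpoints' difference, ∂[p,q] = q − p. For instance
  ∂ae = e − a.
The 9×18 boundary matrix has rank 8 and Smith normal form diag(1,1,1,1,1,1,1,1).

The boundary map ∂_2: C_2 → C_1 maps a triangle to the signed sum of its edges. For instance
  ∂bce = ce − be + bc,
  ∂adh = dh − ah + ad.
This gives a 18×11 integer matrix of rank 9; reducing to Smith normal form yields diagonal entries (1,1,1,1,1,1,1,1,1).

∂_3: C_3 → C_2 sends each 3-simplex σ to the alternating sum Σ_i (−1)^i (σ with its i-th vertex removed). For instance
  ∂cegi = egi − cgi + cei − ceg,
  ∂bceg = ceg − beg + bcg − bce.
As a 11×2 matrix over Z this has rank 2, with invariant factors (1,1).

From H_k ≅ ker(∂_k) / im(∂_{k+1}) we obtain:

  H_0: rank C_0 − rank ∂_1 = 9 − 8 = 1, and the invariant factors of ∂_1 are all 1, so H_0 = Z.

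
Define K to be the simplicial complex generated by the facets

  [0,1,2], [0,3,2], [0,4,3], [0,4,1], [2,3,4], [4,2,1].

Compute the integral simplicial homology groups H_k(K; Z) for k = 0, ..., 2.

K has 5 vertices, 9 edges, 6 triangles.
rank ∂_0 = 0, rank ∂_1 = 4 ⇒ b_0 = 5 − 0 − 4 = 1; all invariant factors of ∂_1 are 1 so no torsion. So H_0 = Z.
rank ∂_1 = 4, rank ∂_2 = 5 ⇒ b_1 = 9 − 4 − 5 = 0; all invariant factors of ∂_2 are 1 so no torsion. So H_1 = 0.
rank ∂_2 = 5, rank ∂_3 = 0 ⇒ b_2 = 6 − 5 − 0 = 1. So H_2 = Z.

H_0 = Z,  H_1 = 0,  H_2 = Z.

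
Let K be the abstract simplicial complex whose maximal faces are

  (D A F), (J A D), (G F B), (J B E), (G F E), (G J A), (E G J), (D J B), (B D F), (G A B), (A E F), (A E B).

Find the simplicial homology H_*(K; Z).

H_0 = Z,  H_1 = Z_2,  H_2 = 0.

We work with the vertex ordering A < B < D < E < F < G < J. The simplices of K, each written with vertices in increasing order, are:

  0-simplices (7): A, B, D, E, F, G, J
  1-simplices (18): AB, AD, AE, AF, AG, AJ, BD, BE, BF, BG, BJ, DF, DJ, EF, EG, EJ, FG, GJ
  2-simplices (12): ABE, ABG, ADF, ADJ, AEF, AGJ, BDF, BDJ, BEJ, BFG, EFG, EGJ

so the chain groups are C_0 ≅ Z^7, C_1 ≅ Z^18, C_2 ≅ Z^12.

Boundary ∂_1: C_1 → C_0 maps an edge to its endpoints' difference, ∂[p,q] = q − p. For instance
  ∂BE = E − B.
The resulting 7×18 matrix has rank 6, and its Smith normal form has invariant factors (1,1,1,1,1,1).

∂_2: C_2 → C_1 sends each 2-simplex [p,q,r] to [q,r] − [p,r] + [p,q]. For instance
  ∂BEJ = EJ − BJ + BE,
  ∂BDF = DF − BF + BD.
This gives a 18×12 integer matrix of rank 12; reducing to Smith normal form yields diagonal entries (1,1,1,1,1,1,1,1,1,1,1,2).

From H_k ≅ ker(∂_k) / im(∂_{k+1}) we obtain:

  H_0: rank C_0 − rank ∂_1 = 7 − 6 = 1, and the invariant factors of ∂_1 are all 1, so H_0 = Z.
  H_1: rank ker ∂_1 − rank ∂_2 = (18 − 6) − 12 = 0, and ∂_2 has invariant factor 2 > 1, so H_1 = Z_2.
  H_2: rank ker ∂_2 − rank ∂_3 = (12 − 12) − 0 = 0, and there is no ∂_3, so H_2 = 0.

As a check, the Euler characteristic is 7 − 18 + 12 = 1, which agrees with 1 − 0 + 0 = 1.
(K is a triangulation of the real projective plane RP^2.)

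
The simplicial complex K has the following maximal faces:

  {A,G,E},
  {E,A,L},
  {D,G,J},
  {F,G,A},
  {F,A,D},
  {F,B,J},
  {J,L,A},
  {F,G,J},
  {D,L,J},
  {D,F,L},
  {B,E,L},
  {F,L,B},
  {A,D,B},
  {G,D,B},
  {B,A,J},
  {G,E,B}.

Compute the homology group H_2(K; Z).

H_2 = Z.

We work with the vertex ordering A < B < D < E < F < G < J < L. The simplices of K, each written with vertices in increasing order, are:

  0-simplices (8): A, B, D, E, F, G, J, L
  1-simplices (24): AB, AD, AE, AF, AG, AJ, AL, BD, BE, BF, BG, BJ, BL, DF, DG, DJ, DL, EG, EL, FG, FJ, FL, GJ, JL
  2-simplices (16): ABD, ABJ, ADF, AEG, AEL, AFG, AJL, BDG, BEG, BEL, BFJ, BFL, DFL, DGJ, DJL, FGJ

giving chain groups C_0 ≅ Z^8, C_1 ≅ Z^24, C_2 ≅ Z^16.

The boundary map ∂_1: C_1 → C_0 maps an edge to its endpoints' difference, ∂[p,q] = q − p. For instance
  ∂DF = F − D.
This gives a 8×24 integer matrix of rank 7; reducing to Smith normal form yields diagonal entries (1,1,1,1,1,1,1).

∂_2: C_2 → C_1 maps a triangle to the signed sum of its edges. For instance
  ∂BFJ = FJ − BJ + BF,
  ∂AEL = EL − AL + AE.
The resulting 24×16 matrix has rank 15, and its Smith normal form has invariant factors (1,1,1,1,1,1,1,1,1,1,1,1,1,1,1).

Computing H_k = (kernel of ∂_k) / (image of ∂_{k+1}):

  H_2: rank ker ∂_2 − rank ∂_3 = (16 − 15) − 0 = 1, and there is no ∂_3, so H_2 = Z.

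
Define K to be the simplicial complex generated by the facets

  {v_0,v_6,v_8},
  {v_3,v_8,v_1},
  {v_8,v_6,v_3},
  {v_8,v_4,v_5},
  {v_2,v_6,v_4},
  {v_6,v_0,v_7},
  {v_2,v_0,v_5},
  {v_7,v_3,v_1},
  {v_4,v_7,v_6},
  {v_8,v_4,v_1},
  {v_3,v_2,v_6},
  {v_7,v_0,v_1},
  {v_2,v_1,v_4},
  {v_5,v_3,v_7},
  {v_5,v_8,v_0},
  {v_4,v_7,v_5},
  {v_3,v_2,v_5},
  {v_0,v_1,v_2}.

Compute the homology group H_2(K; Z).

H_2 ≅ Z.

Order the vertices as v_0 < v_1 < v_2 < v_3 < v_4 < v_5 < v_6 < v_7 < v_8. Listing each simplex with vertices in this order, K has dimension 2 with simplices:

  0-simplices (9): [v_0], [v_1], [v_2], [v_3], [v_4], [v_5], [v_6], [v_7], [v_8]
  1-simplices (27): (27 of them)
  2-simplices (18): (18 of them)

Hence C_0 ≅ Z^9, C_1 ≅ Z^27, C_2 ≅ Z^18.

The boundary map ∂_1: C_1 → C_0 is given by ∂[p,q] = [q] − [p]. For instance
  ∂[v_0,v_8] = [v_8] − [v_0].
As a 9×27 matrix over Z this has rank 8, with invariant factors (1,1,1,1,1,1,1,1).

The boundary map ∂_2: C_2 → C_1 maps a triangle to the signed sum of its edges. For instance
  ∂[v_1,v_2,v_4] = [v_2,v_4] − [v_1,v_4] + [v_1,v_2],
  ∂[v_2,v_3,v_6] = [v_3,v_6] − [v_2,v_6] + [v_2,v_3].
This gives a 27×18 integer matrix of rank 17; reducing to Smith normal form yields diagonal entries (1,1,1,1,1,1,1,1,1,1,1,1,1,1,1,1,1).

From H_k ≅ ker(∂_k) / im(∂_{k+1}) we obtain:

  H_2: rank ker ∂_2 − rank ∂_3 = (18 − 17) − 0 = 1, and there is no ∂_3, so H_2 = Z.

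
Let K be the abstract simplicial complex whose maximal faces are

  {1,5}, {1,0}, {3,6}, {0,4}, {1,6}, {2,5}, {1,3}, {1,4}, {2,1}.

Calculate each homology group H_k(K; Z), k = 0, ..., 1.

K has 7 vertices, 9 edges.
rank ∂_0 = 0, rank ∂_1 = 6 ⇒ b_0 = 7 − 0 − 6 = 1; all invariant factors of ∂_1 are 1 so no torsion. So H_0 = Z.
rank ∂_1 = 6, rank ∂_2 = 0 ⇒ b_1 = 9 − 6 − 0 = 3. So H_1 = Z^3.

H_0 ≅ Z,  H_1 ≅ Z^3.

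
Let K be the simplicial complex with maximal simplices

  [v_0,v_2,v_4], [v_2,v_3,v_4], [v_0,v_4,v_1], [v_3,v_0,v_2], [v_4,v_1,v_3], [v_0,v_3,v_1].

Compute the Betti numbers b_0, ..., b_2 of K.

b_0 = 1, b_1 = 0, b_2 = 1.

Fix the vertex order v_0 < v_1 < v_2 < v_3 < v_4 and write every simplex with vertices in increasing order. Then dim K = 2 and the simplices of K are:

  0-simplices (5): [v_0], [v_1], [v_2], [v_3], [v_4]
  1-simplices (9): [v_0,v_1], [v_0,v_2], [v_0,v_3], [v_0,v_4], [v_1,v_3], [v_1,v_4], [v_2,v_3], [v_2,v_4], [v_3,v_4]
  2-simplices (6): [v_0,v_1,v_3], [v_0,v_1,v_4], [v_0,v_2,v_3], [v_0,v_2,v_4], [v_1,v_3,v_4], [v_2,v_3,v_4]

so the chain groups are C_0 ≅ Z^5, C_1 ≅ Z^9, C_2 ≅ Z^6.

The boundary map ∂_1: C_1 → C_0 maps an edge to its endpoints' difference, ∂[p,q] = q − p. For instance
  ∂[v_1,v_3] = [v_3] − [v_1].
The 5×9 boundary matrix has rank 4 and Smith normal form diag(1,1,1,1).

∂_2: C_2 → C_1 maps a triangle to the signed sum of its edges. For instance
  ∂[v_0,v_1,v_4] = [v_1,v_4] − [v_0,v_4] + [v_0,v_1],
  ∂[v_0,v_2,v_4] = [v_2,v_4] − [v_0,v_4] + [v_0,v_2].
The resulting 9×6 matrix has rank 5, and its Smith normal form has invariant factors (1,1,1,1,1).

Now H_k = ker ∂_k / im ∂_{k+1}, so:

  H_0: rank C_0 − rank ∂_1 = 5 − 4 = 1, and the invariant factors of ∂_1 are all 1, so H_0 = Z.
  H_1: rank ker ∂_1 − rank ∂_2 = (9 − 4) − 5 = 0, and the invariant factors of ∂_2 are all 1, so H_1 = 0.
  H_2: rank ker ∂_2 − rank ∂_3 = (6 − 5) − 0 = 1, and there is no ∂_3, so H_2 = Z.

Hence the Betti numbers are b_0 = 1, b_1 = 0, b_2 = 1.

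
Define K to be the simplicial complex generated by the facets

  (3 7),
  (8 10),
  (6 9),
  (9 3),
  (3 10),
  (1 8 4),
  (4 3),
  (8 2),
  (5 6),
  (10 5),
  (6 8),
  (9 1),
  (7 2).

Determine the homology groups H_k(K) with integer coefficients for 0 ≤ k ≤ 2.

Order the vertices as 1 < 2 < 3 < 4 < 5 < 6 < 7 < 8 < 9 < 10. Listing each simplex with vertices in this order, K has dimension 2 with simplices:

  0-simplices (10): [1], [2], [3], [4], [5], [6], [7], [8], [9], [10]
  1-simplices (15): [1,4], [1,8], [1,9], [2,7], [2,8], [3,4], [3,7], [3,9], [3,10], [4,8], [5,6], [5,10], [6,8], [6,9], [8,10]
  2-simplices (1): [1,4,8]

so the chain groups are C_0 ≅ Z^10, C_1 ≅ Z^15, C_2 ≅ Z^1.

Boundary ∂_1: C_1 → C_0 is given by ∂[p,q] = [q] − [p].
As a 10×15 matrix over Z this has rank 9, with invariant factors (1,1,1,1,1,1,1,1,1).

Boundary ∂_2: C_2 → C_1 sends each 2-simplex [p,q,r] to [q,r] − [p,r] + [p,q]. For instance
  ∂[1,4,8] = [4,8] − [1,8] + [1,4].
As a 15×1 matrix over Z this has rank 1, with invariant factors (1).

Now H_k = ker ∂_k / im ∂_{k+1}, so:

  H_0: rank C_0 − rank ∂_1 = 10 − 9 = 1, and the invariant factors of ∂_1 are all 1, so H_0 ≅ Z.
  H_1: rank ker ∂_1 − rank ∂_2 = (15 − 9) − 1 = 5, and the invariant factors of ∂_2 are all 1, so H_1 ≅ Z^5.
  H_2: rank ker ∂_2 − rank ∂_3 = (1 − 1) − 0 = 0, and there is no ∂_3, so H_2 ≅ 0.

H_0 = Z,  H_1 = Z^5,  H_2 = 0.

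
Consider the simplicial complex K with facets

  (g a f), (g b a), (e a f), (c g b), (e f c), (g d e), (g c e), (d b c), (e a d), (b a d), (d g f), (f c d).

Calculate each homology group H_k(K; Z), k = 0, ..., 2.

Fix the vertex order a < b < c < d < e < f < g and write every simplex with vertices in increasing order. Then dim K = 2 and the simplices of K are:

  0-simplices (7): a, b, c, d, e, f, g
  1-simplices (18): ab, ad, ae, af, ag, bc, bd, bg, cd, ce, cf, cg, de, df, dg, ef, eg, fg
  2-simplices (12): abd, abg, ade, aef, afg, bcd, bcg, cdf, cef, ceg, deg, dfg

Hence C_0 ≅ Z^7, C_1 ≅ Z^18, C_2 ≅ Z^12.

The boundary map ∂_1: C_1 → C_0 maps an edge to its endpoints' difference, ∂[p,q] = q − p. For instance
  ∂de = e − d.
The resulting 7×18 matrix has rank 6, and its Smith normal form has invariant factors (1,1,1,1,1,1).

The boundary map ∂_2: C_2 → C_1 acts by ∂[p,q,r] = [q,r] − [p,r] + [p,q]. For instance
  ∂bcd = cd − bd + bc,
  ∂aef = ef − af + ae.
This gives a 18×12 integer matrix of rank 12; reducing to Smith normal form yields diagonal entries (1,1,1,1,1,1,1,1,1,1,1,2).

Now H_k = ker ∂_k / im ∂_{k+1}, so:

  H_0: rank C_0 − rank ∂_1 = 7 − 6 = 1, and the invariant factors of ∂_1 are all 1, so H_0 ≅ Z.
  H_1: rank ker ∂_1 − rank ∂_2 = (18 − 6) − 12 = 0, and ∂_2 has invariant factor 2 > 1, so H_1 ≅ Z/2.
  H_2: rank ker ∂_2 − rank ∂_3 = (12 − 12) − 0 = 0, and there is no ∂_3, so H_2 ≅ 0.

As a check, the Euler characteristic is 7 − 18 + 12 = 1, which agrees with 1 − 0 + 0 = 1.

H_0 ≅ Z,  H_1 ≅ Z/2,  H_2 = 0.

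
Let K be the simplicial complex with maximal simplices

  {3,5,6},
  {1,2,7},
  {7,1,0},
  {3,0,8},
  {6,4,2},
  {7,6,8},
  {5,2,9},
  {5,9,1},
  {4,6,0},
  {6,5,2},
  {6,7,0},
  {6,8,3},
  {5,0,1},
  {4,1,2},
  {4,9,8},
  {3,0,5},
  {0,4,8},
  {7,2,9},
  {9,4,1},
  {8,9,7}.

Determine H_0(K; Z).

H_0 ≅ Z.

Order the vertices as 0 < 1 < 2 < 3 < 4 < 5 < 6 < 7 < 8 < 9. Listing each simplex with vertices in this order, K has dimension 2 with simplices:

  0-simplices (10): [0], [1], [2], [3], [4], [5], [6], [7], [8], [9]
  1-simplices (30): (30 of them)
  2-simplices (20): (20 of them)

Hence C_0 ≅ Z^10, C_1 ≅ Z^30, C_2 ≅ Z^20.

Boundary ∂_1: C_1 → C_0 sends each edge [p,q] (with p < q) to q − p. For instance
  ∂[3,5] = [5] − [3].
This gives a 10×30 integer matrix of rank 9; reducing to Smith normal form yields diagonal entries (1,1,1,1,1,1,1,1,1).

∂_2: C_2 → C_1 maps a triangle to the signed sum of its edges. For instance
  ∂[2,5,6] = [5,6] − [2,6] + [2,5],
  ∂[0,3,8] = [3,8] − [0,8] + [0,3].
This gives a 30×20 integer matrix of rank 20; reducing to Smith normal form yields diagonal entries (1,1,1,1,1,1,1,1,1,1,1,1,1,1,1,1,1,1,1,2).

Reading off H_k = ker ∂_k / im ∂_{k+1}:

  H_0: rank C_0 − rank ∂_1 = 10 − 9 = 1, and the invariant factors of ∂_1 are all 1, so H_0 = Z.

(K is a triangulation of the Klein bottle.)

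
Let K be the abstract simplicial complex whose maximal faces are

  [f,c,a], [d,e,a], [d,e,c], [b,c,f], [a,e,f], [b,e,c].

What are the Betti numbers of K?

b_0 = 1, b_1 = 1, b_2 = 0.

Order the vertices as a < b < c < d < e < f. Listing each simplex with vertices in this order, K has dimension 2 with simplices:

  0-simplices (6): a, b, c, d, e, f
  1-simplices (12): ac, ad, ae, af, bc, be, bf, cd, ce, cf, de, ef
  2-simplices (6): acf, ade, aef, bce, bcf, cde

Hence C_0 ≅ Z^6, C_1 ≅ Z^12, C_2 ≅ Z^6.

Boundary ∂_1: C_1 → C_0 maps an edge to its endpoints' difference, ∂[p,q] = q − p.
This gives a 6×12 integer matrix of rank 5; reducing to Smith normal form yields diagonal entries (1,1,1,1,1).

∂_2: C_2 → C_1 maps a triangle to the signed sum of its edges. For instance
  ∂cde = de − ce + cd,
  ∂aef = ef − af + ae.
The 12×6 boundary matrix has rank 6 and Smith normal form diag(1,1,1,1,1,1).

Computing H_k = (kernel of ∂_k) / (image of ∂_{k+1}):

  H_0: rank C_0 − rank ∂_1 = 6 − 5 = 1, and the invariant factors of ∂_1 are all 1, so H_0 = Z.
  H_1: rank ker ∂_1 − rank ∂_2 = (12 − 5) − 6 = 1, and the invariant factors of ∂_2 are all 1, so H_1 = Z.
  H_2: rank ker ∂_2 − rank ∂_3 = (6 − 6) − 0 = 0, and there is no ∂_3, so H_2 = 0.

(K is a triangulation of the cylinder S^1 x I.)

Hence the Betti numbers are b_0 = 1, b_1 = 1, b_2 = 0.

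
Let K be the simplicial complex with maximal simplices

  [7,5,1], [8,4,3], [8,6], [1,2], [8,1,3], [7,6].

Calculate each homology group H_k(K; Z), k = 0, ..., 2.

H_0 ≅ Z,  H_1 ≅ Z,  H_2 = 0.

Fix the vertex order 1 < 2 < 3 < 4 < 5 < 6 < 7 < 8 and write every simplex with vertices in increasing order. Then dim K = 2 and the simplices of K are:

  0-simplices (8): [1], [2], [3], [4], [5], [6], [7], [8]
  1-simplices (11): [1,2], [1,3], [1,5], [1,7], [1,8], [3,4], [3,8], [4,8], [5,7], [6,7], [6,8]
  2-simplices (3): [1,3,8], [1,5,7], [3,4,8]

Hence C_0 ≅ Z^8, C_1 ≅ Z^11, C_2 ≅ Z^3.

∂_1: C_1 → C_0 maps an edge to its endpoints' difference, ∂[p,q] = q − p.
As a 8×11 matrix over Z this has rank 7, with invariant factors (1,1,1,1,1,1,1).

The boundary map ∂_2: C_2 → C_1 sends each 2-simplex [p,q,r] to [q,r] − [p,r] + [p,q]. For instance
  ∂[1,5,7] = [5,7] − [1,7] + [1,5],
  ∂[1,3,8] = [3,8] − [1,8] + [1,3].
The 11×3 boundary matrix has rank 3 and Smith normal form diag(1,1,1).

Reading off H_k = ker ∂_k / im ∂_{k+1}:

  H_0: rank C_0 − rank ∂_1 = 8 − 7 = 1, and the invariant factors of ∂_1 are all 1, so H_0 = Z.
  H_1: rank ker ∂_1 − rank ∂_2 = (11 − 7) − 3 = 1, and the invariant factors of ∂_2 are all 1, so H_1 = Z.
  H_2: rank ker ∂_2 − rank ∂_3 = (3 − 3) − 0 = 0, and there is no ∂_3, so H_2 = 0.

As a check, the Euler characteristic is 8 − 11 + 3 = 0, which agrees with 1 − 1 + 0 = 0.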